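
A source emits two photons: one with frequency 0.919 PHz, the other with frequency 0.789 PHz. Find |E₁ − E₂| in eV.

0.538 eV

Using E = hf: E₁ = 6.089e-19 J, E₂ = 5.228e-19 J.
|ΔE| = |6.089e-19 − 5.228e-19| = 8.61e-20 J = 0.538 eV.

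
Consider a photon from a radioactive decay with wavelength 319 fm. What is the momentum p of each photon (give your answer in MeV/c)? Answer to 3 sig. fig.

3.89 MeV/c

Convert to SI: λ = 319 fm = 3.19e-13 m.
For a photon p = h/λ, so p = 2.077e-21 kg·m/s.
Converting to MeV/c: p = 3.887 MeV/c ≈ 3.89 MeV/c.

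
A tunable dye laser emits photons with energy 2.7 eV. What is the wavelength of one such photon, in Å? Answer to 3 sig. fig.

4590 Å

In SI units: E = 2.7 eV = 4.3259e-19 J.
Since λ = hc/E for a photon, λ = 4.592e-7 m.
Converting to Å: λ = 4592 Å ≈ 4590 Å.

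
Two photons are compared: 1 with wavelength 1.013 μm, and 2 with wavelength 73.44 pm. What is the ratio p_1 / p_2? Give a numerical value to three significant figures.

p_1 = 6.541 × 10^-28 kg·m/s (from wavelength = 1.013 μm, via p = h/λ).
p_2 = 9.022 × 10^-24 kg·m/s (from wavelength = 73.44 pm, via p = h/λ).
Ratio = 6.541 × 10^-28 / 9.022 × 10^-24 = 7.25 × 10^-5.

7.25 × 10^-5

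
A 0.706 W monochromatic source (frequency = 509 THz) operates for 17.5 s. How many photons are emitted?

3.66 × 10^19 photons

Total energy: E_total = P·t = 0.706 × 17.5 = 12.35 J.
Per-photon energy: E = 3.373 × 10^-19 J.
N = E_total / E_photon = 3.66 × 10^19.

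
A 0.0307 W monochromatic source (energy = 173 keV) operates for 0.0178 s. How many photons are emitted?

Total energy: E_total = P·t = 0.0307 × 0.0178 = 5.465e-4 J.
Per-photon energy: E = 2.772e-14 J.
N = E_total / E_photon = 1.97e10.

1.97e10 photons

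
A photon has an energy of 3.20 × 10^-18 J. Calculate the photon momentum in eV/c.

20.0 eV/c

(c = 2.99792458 × 10^8 m/s, 1 eV = 1.602176634 × 10^-19 J.)
Apply p = E/c: p = 1.067 × 10^-26 kg·m/s.
Converting to eV/c: p = 19.97 eV/c ≈ 20.0 eV/c.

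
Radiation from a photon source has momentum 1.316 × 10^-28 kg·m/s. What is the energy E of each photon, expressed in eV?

0.246 eV

Use c = 2.99792458 × 10^8 m/s, 1 eV = 1.602176634 × 10^-19 J.
For a photon E = pc, so E = 3.945 × 10^-20 J.
Converting to eV: E = 0.2462 eV ≈ 0.246 eV.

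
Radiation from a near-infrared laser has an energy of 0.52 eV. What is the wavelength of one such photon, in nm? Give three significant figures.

Use h = 6.62607015·10^-34 J·s, c = 2.99792458·10^8 m/s, 1 eV = 1.602176634·10^-19 J.
Convert to SI: E = 0.52 eV = 8.3313·10^-20 J.
Since λ = hc/E for a photon, λ = 2.384·10^-6 m.
Converting to nm: λ = 2384 nm ≈ 2380 nm.

2380 nm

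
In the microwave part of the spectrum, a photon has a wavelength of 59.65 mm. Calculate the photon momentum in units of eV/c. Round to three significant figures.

2.08e-5 eV/c

First convert: λ = 59.65 mm = 0.05965 m.
Apply p = h/λ: p = 1.111e-32 kg·m/s.
Converting to eV/c: p = 2.079e-5 eV/c ≈ 2.08e-5 eV/c.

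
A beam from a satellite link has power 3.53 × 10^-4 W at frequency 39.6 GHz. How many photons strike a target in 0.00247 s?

Total energy: E_total = P·t = 3.53 × 10^-4 × 0.00247 = 8.719 × 10^-7 J.
Per-photon energy: E = 2.624 × 10^-23 J.
N = E_total / E_photon = 3.32 × 10^16.

3.32 × 10^16 photons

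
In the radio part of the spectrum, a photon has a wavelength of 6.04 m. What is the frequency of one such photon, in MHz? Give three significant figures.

49.6 MHz

The photon relation is f = c/λ, giving f = 4.963e7 Hz.
Converting to MHz: f = 49.63 MHz ≈ 49.6 MHz.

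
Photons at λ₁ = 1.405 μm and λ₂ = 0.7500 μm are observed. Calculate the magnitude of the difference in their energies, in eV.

Using E = hc/λ: E₁ = 1.4138e-19 J, E₂ = 2.6486e-19 J.
|ΔE| = |1.4138e-19 − 2.6486e-19| = 1.23e-19 J = 0.771 eV.

0.771 eV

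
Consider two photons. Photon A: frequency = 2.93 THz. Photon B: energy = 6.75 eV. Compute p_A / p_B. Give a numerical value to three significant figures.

1.80e-3

p_A = 6.476e-30 kg·m/s (from frequency = 2.93 THz, via p = hf/c).
p_B = 3.607e-27 kg·m/s (from energy = 6.75 eV, via p = E/c).
Ratio = 6.476e-30 / 3.607e-27 = 1.80e-3.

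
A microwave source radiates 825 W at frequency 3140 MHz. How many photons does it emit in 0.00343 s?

1.36 × 10^24 photons

Total energy: E_total = P·t = 825 × 0.00343 = 2.830 J.
Per-photon energy: E = 2.081 × 10^-24 J.
N = E_total / E_photon = 1.36 × 10^24.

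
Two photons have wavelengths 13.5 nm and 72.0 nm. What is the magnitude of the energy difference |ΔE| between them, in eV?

74.6 eV

Using E = hc/λ: E₁ = 1.471 × 10^-17 J, E₂ = 2.759 × 10^-18 J.
|ΔE| = |1.471 × 10^-17 − 2.759 × 10^-18| = 1.20 × 10^-17 J = 74.6 eV.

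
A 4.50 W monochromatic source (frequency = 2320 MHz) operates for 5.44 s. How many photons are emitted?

1.59 × 10^25 photons

Total energy: E_total = P·t = 4.50 × 5.44 = 24.48 J.
Per-photon energy: E = 1.537 × 10^-24 J.
N = E_total / E_photon = 1.59 × 10^25.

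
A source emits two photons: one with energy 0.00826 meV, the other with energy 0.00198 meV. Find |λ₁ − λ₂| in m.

0.476 m

Using λ = hc/E: λ₁ = 0.1501 m, λ₂ = 0.6262 m.
|Δλ| = |0.1501 − 0.6262| = 0.476 m.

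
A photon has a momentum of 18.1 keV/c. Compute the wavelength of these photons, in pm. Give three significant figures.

68.5 pm

First convert: p = 18.1 keV/c = 9.6732e-24 kg·m/s.
Since λ = h/p for a photon, λ = 6.850e-11 m.
Converting to pm: λ = 68.50 pm ≈ 68.5 pm.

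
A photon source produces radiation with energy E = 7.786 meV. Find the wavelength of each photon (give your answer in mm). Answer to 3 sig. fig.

0.159 mm

Use h = 6.62607015 × 10^-34 J·s, c = 2.99792458 × 10^8 m/s, 1 eV = 1.602176634 × 10^-19 J.
First convert: E = 7.786 meV = 1.2475 × 10^-21 J.
For a photon λ = hc/E, so λ = 1.592 × 10^-4 m.
Converting to mm: λ = 0.1592 mm ≈ 0.159 mm.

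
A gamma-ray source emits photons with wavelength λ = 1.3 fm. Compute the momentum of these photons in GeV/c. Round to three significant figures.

(h = 6.62607015e-34 J·s, c = 2.99792458e8 m/s, 1 eV = 1.602176634e-19 J.)
First convert: λ = 1.3 fm = 1.3e-15 m.
For a photon p = h/λ, so p = 5.097e-19 kg·m/s.
Converting to GeV/c: p = 0.9537 GeV/c ≈ 0.954 GeV/c.

0.954 GeV/c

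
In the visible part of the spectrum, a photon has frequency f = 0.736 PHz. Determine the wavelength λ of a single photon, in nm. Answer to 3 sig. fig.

First convert: f = 0.736 PHz = 7.36e14 Hz.
For a photon λ = c/f, so λ = 4.073e-7 m.
Converting to nm: λ = 407.3 nm ≈ 407 nm.

407 nm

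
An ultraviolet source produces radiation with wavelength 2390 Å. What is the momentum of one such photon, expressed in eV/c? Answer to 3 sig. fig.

In SI units: λ = 2390 Å = 2.39e-7 m.
For a photon p = h/λ, so p = 2.772e-27 kg·m/s.
Converting to eV/c: p = 5.188 eV/c ≈ 5.19 eV/c.

5.19 eV/c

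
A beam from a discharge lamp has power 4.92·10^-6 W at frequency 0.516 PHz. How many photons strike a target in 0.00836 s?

1.20·10^11 photons

Total energy: E_total = P·t = 4.92·10^-6 × 0.00836 = 4.113·10^-8 J.
Per-photon energy: E = 3.419·10^-19 J.
N = E_total / E_photon = 1.20·10^11.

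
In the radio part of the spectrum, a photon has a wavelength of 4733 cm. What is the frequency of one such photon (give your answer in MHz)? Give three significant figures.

Take c = 2.99792458e8 m/s.
First convert: λ = 4733 cm = 47.33 m.
For a photon f = c/λ, so f = 6.334e6 Hz.
Converting to MHz: f = 6.334 MHz ≈ 6.33 MHz.

6.33 MHz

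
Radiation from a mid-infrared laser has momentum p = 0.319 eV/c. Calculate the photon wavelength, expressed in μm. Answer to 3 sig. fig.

3.89 μm

In SI units: p = 0.319 eV/c = 1.7048·10^-28 kg·m/s.
For a photon λ = h/p, so λ = 3.887·10^-6 m.
Converting to μm: λ = 3.887 μm ≈ 3.89 μm.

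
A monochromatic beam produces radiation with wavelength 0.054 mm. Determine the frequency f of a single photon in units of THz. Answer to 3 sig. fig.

In SI units: λ = 0.054 mm = 5.4e-5 m.
Since f = c/λ for a photon, f = 5.552e12 Hz.
Converting to THz: f = 5.552 THz ≈ 5.55 THz.

5.55 THz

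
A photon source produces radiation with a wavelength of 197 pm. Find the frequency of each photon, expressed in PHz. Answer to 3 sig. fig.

Take c = 2.99792458 × 10^8 m/s.
First convert: λ = 197 pm = 1.97 × 10^-10 m.
The photon relation is f = c/λ, giving f = 1.522 × 10^18 Hz.
Converting to PHz: f = 1522 PHz ≈ 1520 PHz.

1520 PHz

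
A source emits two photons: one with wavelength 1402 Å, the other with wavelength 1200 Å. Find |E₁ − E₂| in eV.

Using E = hc/λ: E₁ = 1.4169e-18 J, E₂ = 1.6554e-18 J.
|ΔE| = |1.4169e-18 − 1.6554e-18| = 2.39e-19 J = 1.49 eV.

1.49 eV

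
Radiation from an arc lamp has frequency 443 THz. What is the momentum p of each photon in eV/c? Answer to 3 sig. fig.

1.83 eV/c

First convert: f = 443 THz = 4.43 × 10^14 Hz.
Since p = hf/c for a photon, p = 9.791 × 10^-28 kg·m/s.
Converting to eV/c: p = 1.832 eV/c ≈ 1.83 eV/c.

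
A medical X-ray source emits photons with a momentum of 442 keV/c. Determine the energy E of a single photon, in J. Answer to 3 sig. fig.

First convert: p = 442 keV/c = 2.3622 × 10^-22 kg·m/s.
Since E = pc for a photon, E = 7.082 × 10^-14 J.
So E ≈ 7.08 × 10^-14 J.

7.08 × 10^-14 J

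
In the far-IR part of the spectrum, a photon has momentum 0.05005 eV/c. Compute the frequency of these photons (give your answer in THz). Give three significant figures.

12.1 THz

Convert to SI: p = 0.05005 eV/c = 2.6748e-29 kg·m/s.
The photon relation is f = pc/h, giving f = 1.210e13 Hz.
Converting to THz: f = 12.10 THz ≈ 12.1 THz.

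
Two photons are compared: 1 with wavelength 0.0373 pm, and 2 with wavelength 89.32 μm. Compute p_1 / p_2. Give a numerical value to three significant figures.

2.39e9

p_1 = 1.776e-20 kg·m/s (from wavelength = 0.0373 pm, via p = h/λ).
p_2 = 7.418e-30 kg·m/s (from wavelength = 89.32 μm, via p = h/λ).
Ratio = 1.776e-20 / 7.418e-30 = 2.39e9.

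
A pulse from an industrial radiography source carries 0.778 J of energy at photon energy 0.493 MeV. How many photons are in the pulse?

Per-photon energy: E = 7.899e-14 J (from energy = 0.493 MeV).
N = E_total / E_photon = 0.778 J / 7.899e-14 J = 9.85e12.

9.85e12 photons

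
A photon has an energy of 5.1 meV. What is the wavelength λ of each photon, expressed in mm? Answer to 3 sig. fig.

Convert to SI: E = 5.1 meV = 8.1711e-22 J.
The photon relation is λ = hc/E, giving λ = 2.431e-4 m.
Converting to mm: λ = 0.2431 mm ≈ 0.243 mm.

0.243 mm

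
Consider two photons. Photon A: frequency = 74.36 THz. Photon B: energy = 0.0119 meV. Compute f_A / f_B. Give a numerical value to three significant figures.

2.58·10^4

f_A = 7.436·10^13 Hz (from frequency = 74.36 THz, via f given directly).
f_B = 2.877·10^9 Hz (from energy = 0.0119 meV, via f = E/h).
Ratio = 7.436·10^13 / 2.877·10^9 = 2.58·10^4.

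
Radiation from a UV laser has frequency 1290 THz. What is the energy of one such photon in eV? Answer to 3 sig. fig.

Use h = 6.62607015 × 10^-34 J·s, 1 eV = 1.602176634 × 10^-19 J.
In SI units: f = 1290 THz = 1.29 × 10^15 Hz.
Apply E = hf: E = 8.548 × 10^-19 J.
Converting to eV: E = 5.335 eV ≈ 5.34 eV.

5.34 eV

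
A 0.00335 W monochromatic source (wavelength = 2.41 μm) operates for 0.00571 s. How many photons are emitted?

2.32·10^14 photons

Total energy: E_total = P·t = 0.00335 × 0.00571 = 1.913·10^-5 J.
Per-photon energy: E = 8.243·10^-20 J.
N = E_total / E_photon = 2.32·10^14.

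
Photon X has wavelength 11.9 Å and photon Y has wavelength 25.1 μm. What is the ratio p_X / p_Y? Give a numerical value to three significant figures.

p_X = 5.568 × 10^-25 kg·m/s (from wavelength = 11.9 Å, via p = h/λ).
p_Y = 2.640 × 10^-29 kg·m/s (from wavelength = 25.1 μm, via p = h/λ).
Ratio = 5.568 × 10^-25 / 2.640 × 10^-29 = 2.11 × 10^4.

2.11 × 10^4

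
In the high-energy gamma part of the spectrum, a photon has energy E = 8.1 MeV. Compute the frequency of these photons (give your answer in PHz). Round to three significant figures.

Use h = 6.62607015e-34 J·s, 1 eV = 1.602176634e-19 J.
First convert: E = 8.1 MeV = 1.2978e-12 J.
The photon relation is f = E/h, giving f = 1.959e21 Hz.
Converting to PHz: f = 1.959e6 PHz ≈ 1.96e6 PHz.

1.96e6 PHz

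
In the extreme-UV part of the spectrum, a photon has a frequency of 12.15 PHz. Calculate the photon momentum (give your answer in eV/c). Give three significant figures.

Take h = 6.62607015 × 10^-34 J·s, c = 2.99792458 × 10^8 m/s, 1 eV = 1.602176634 × 10^-19 J.
In SI units: f = 12.15 PHz = 1.215 × 10^16 Hz.
Apply p = hf/c: p = 2.685 × 10^-26 kg·m/s.
Converting to eV/c: p = 50.25 eV/c ≈ 50.2 eV/c.

50.2 eV/c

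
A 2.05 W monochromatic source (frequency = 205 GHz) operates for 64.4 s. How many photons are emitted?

9.72e23 photons

Total energy: E_total = P·t = 2.05 × 64.4 = 132.0 J.
Per-photon energy: E = 1.358e-22 J.
N = E_total / E_photon = 9.72e23.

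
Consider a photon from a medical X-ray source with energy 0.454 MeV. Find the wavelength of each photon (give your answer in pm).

Use h = 6.62607015 × 10^-34 J·s, c = 2.99792458 × 10^8 m/s, 1 eV = 1.602176634 × 10^-19 J.
First convert: E = 0.454 MeV = 7.2739 × 10^-14 J.
For a photon λ = hc/E, so λ = 2.731 × 10^-12 m.
Converting to pm: λ = 2.731 pm ≈ 2.73 pm.

2.73 pm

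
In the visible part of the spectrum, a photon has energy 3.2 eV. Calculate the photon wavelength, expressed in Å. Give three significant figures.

3870 Å

First convert: E = 3.2 eV = 5.1270 × 10^-19 J.
Apply λ = hc/E: λ = 3.875 × 10^-7 m.
Converting to Å: λ = 3875 Å ≈ 3870 Å.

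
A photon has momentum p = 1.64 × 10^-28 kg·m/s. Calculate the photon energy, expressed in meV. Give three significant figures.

307 meV

Since E = pc for a photon, E = 4.917 × 10^-20 J.
Converting to meV: E = 306.9 meV ≈ 307 meV.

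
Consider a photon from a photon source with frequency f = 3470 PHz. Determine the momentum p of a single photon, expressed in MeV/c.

Take h = 6.62607015 × 10^-34 J·s, c = 2.99792458 × 10^8 m/s, 1 eV = 1.602176634 × 10^-19 J.
Convert to SI: f = 3470 PHz = 3.47 × 10^18 Hz.
The photon relation is p = hf/c, giving p = 7.669 × 10^-24 kg·m/s.
Converting to MeV/c: p = 0.01435 MeV/c ≈ 0.0144 MeV/c.

0.0144 MeV/c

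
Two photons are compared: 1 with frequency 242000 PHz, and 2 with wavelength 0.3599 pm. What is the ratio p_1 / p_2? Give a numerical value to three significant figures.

p_1 = 5.349 × 10^-22 kg·m/s (from frequency = 242000 PHz, via p = hf/c).
p_2 = 1.841 × 10^-21 kg·m/s (from wavelength = 0.3599 pm, via p = h/λ).
Ratio = 5.349 × 10^-22 / 1.841 × 10^-21 = 0.291.

0.291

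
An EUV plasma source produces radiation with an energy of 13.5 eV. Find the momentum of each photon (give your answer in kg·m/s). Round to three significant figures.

Use c = 2.99792458 × 10^8 m/s, 1 eV = 1.602176634 × 10^-19 J.
In SI units: E = 13.5 eV = 2.1629 × 10^-18 J.
Since p = E/c for a photon, p = 7.215 × 10^-27 kg·m/s.
So p ≈ 7.21 × 10^-27 kg·m/s.

7.21 × 10^-27 kg·m/s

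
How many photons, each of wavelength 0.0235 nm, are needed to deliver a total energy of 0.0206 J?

2.44 × 10^12 photons

Per-photon energy: E = 8.453 × 10^-15 J (from wavelength = 0.0235 nm).
N = E_total / E_photon = 0.0206 J / 8.453 × 10^-15 J = 2.44 × 10^12.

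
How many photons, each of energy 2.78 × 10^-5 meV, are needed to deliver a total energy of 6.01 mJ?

Per-photon energy: E = 4.454 × 10^-27 J (from energy = 2.78 × 10^-5 meV).
N = E_total / E_photon = 0.00601 J / 4.454 × 10^-27 J = 1.35 × 10^24.

1.35 × 10^24 photons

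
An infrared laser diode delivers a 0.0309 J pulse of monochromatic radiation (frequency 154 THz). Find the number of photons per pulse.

Per-photon energy: E = 1.020e-19 J (from frequency = 154 THz).
N = E_total / E_photon = 0.0309 J / 1.020e-19 J = 3.03e17.

3.03e17 photons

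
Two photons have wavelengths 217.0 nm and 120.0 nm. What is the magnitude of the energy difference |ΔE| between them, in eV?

Using E = hc/λ: E₁ = 9.1541e-19 J, E₂ = 1.6554e-18 J.
|ΔE| = |9.1541e-19 − 1.6554e-18| = 7.40e-19 J = 4.62 eV.

4.62 eV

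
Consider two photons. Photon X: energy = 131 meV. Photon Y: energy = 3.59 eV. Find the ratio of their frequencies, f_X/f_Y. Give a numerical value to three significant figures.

f_X = 3.168·10^13 Hz (from energy = 131 meV, via f = E/h).
f_Y = 8.681·10^14 Hz (from energy = 3.59 eV, via f = E/h).
Ratio = 3.168·10^13 / 8.681·10^14 = 0.0365.

0.0365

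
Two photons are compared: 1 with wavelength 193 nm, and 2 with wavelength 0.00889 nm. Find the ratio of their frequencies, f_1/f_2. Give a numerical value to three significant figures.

f_1 = 1.553e15 Hz (from wavelength = 193 nm, via f = c/λ).
f_2 = 3.372e19 Hz (from wavelength = 0.00889 nm, via f = c/λ).
Ratio = 1.553e15 / 3.372e19 = 4.61e-5.

4.61e-5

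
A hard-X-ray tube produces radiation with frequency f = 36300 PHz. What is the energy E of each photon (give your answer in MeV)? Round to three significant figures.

(h = 6.62607015e-34 J·s, 1 eV = 1.602176634e-19 J.)
Convert to SI: f = 36300 PHz = 3.63e19 Hz.
Since E = hf for a photon, E = 2.405e-14 J.
Converting to MeV: E = 0.1501 MeV ≈ 0.150 MeV.

0.150 MeV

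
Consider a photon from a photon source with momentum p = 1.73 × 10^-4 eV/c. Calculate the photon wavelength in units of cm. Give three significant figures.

In SI units: p = 1.73 × 10^-4 eV/c = 9.2456 × 10^-32 kg·m/s.
Since λ = h/p for a photon, λ = 0.007167 m.
Converting to cm: λ = 0.7167 cm ≈ 0.717 cm.

0.717 cm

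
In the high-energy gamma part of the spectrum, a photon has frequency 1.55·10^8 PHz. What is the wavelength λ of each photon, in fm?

Convert to SI: f = 1.55·10^8 PHz = 1.55·10^23 Hz.
The photon relation is λ = c/f, giving λ = 1.934·10^-15 m.
Converting to fm: λ = 1.934 fm ≈ 1.93 fm.

1.93 fm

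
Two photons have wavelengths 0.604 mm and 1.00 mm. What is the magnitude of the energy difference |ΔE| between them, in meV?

0.813 meV

Using E = hc/λ: E₁ = 3.289e-22 J, E₂ = 1.986e-22 J.
|ΔE| = |3.289e-22 − 1.986e-22| = 1.30e-22 J = 0.813 meV.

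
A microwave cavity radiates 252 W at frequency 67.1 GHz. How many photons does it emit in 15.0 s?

8.50 × 10^25 photons

Total energy: E_total = P·t = 252 × 15.0 = 3780 J.
Per-photon energy: E = 4.446 × 10^-23 J.
N = E_total / E_photon = 8.50 × 10^25.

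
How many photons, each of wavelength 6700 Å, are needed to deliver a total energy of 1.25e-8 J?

Per-photon energy: E = 2.965e-19 J (from wavelength = 6700 Å).
N = E_total / E_photon = 1.25e-8 J / 2.965e-19 J = 4.22e10.

4.22e10 photons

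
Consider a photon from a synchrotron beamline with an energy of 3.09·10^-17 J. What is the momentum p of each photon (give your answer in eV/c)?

For a photon p = E/c, so p = 1.031·10^-25 kg·m/s.
Converting to eV/c: p = 192.9 eV/c ≈ 193 eV/c.

193 eV/c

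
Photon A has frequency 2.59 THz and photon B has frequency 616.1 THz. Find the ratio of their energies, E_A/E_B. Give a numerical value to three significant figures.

E_A = 1.716·10^-21 J (from frequency = 2.59 THz, via E = hf).
E_B = 4.082·10^-19 J (from frequency = 616.1 THz, via E = hf).
Ratio = 1.716·10^-21 / 4.082·10^-19 = 4.20·10^-3.

4.20·10^-3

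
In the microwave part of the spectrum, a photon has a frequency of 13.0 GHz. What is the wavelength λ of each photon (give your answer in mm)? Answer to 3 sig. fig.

23.1 mm

Convert to SI: f = 13.0 GHz = 1.30e10 Hz.
The photon relation is λ = c/f, giving λ = 0.02306 m.
Converting to mm: λ = 23.06 mm ≈ 23.1 mm.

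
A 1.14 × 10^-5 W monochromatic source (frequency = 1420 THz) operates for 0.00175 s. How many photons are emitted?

Total energy: E_total = P·t = 1.14 × 10^-5 × 0.00175 = 1.995 × 10^-8 J.
Per-photon energy: E = 9.409 × 10^-19 J.
N = E_total / E_photon = 2.12 × 10^10.

2.12 × 10^10 photons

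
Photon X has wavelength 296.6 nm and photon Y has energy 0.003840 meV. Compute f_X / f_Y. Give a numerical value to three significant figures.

f_X = 1.011e15 Hz (from wavelength = 296.6 nm, via f = c/λ).
f_Y = 9.285e8 Hz (from energy = 0.003840 meV, via f = E/h).
Ratio = 1.011e15 / 9.285e8 = 1.09e6.

1.09e6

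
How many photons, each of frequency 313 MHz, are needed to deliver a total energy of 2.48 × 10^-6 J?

Per-photon energy: E = 2.074 × 10^-25 J (from frequency = 313 MHz).
N = E_total / E_photon = 2.48 × 10^-6 J / 2.074 × 10^-25 J = 1.20 × 10^19.

1.20 × 10^19 photons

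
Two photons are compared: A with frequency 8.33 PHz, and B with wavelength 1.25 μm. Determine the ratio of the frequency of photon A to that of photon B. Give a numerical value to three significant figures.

f_A = 8.330 × 10^15 Hz (from frequency = 8.33 PHz, via f given directly).
f_B = 2.398 × 10^14 Hz (from wavelength = 1.25 μm, via f = c/λ).
Ratio = 8.330 × 10^15 / 2.398 × 10^14 = 34.7.

34.7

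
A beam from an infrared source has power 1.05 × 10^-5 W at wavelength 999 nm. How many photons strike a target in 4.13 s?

2.18 × 10^14 photons

Total energy: E_total = P·t = 1.05 × 10^-5 × 4.13 = 4.336 × 10^-5 J.
Per-photon energy: E = 1.988 × 10^-19 J.
N = E_total / E_photon = 2.18 × 10^14.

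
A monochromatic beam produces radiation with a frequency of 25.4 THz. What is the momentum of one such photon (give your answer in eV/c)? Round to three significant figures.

0.105 eV/c

Convert to SI: f = 25.4 THz = 2.54e13 Hz.
Apply p = hf/c: p = 5.614e-29 kg·m/s.
Converting to eV/c: p = 0.1050 eV/c ≈ 0.105 eV/c.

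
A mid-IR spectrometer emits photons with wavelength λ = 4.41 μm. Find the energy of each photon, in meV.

281 meV

First convert: λ = 4.41 μm = 4.41 × 10^-6 m.
For a photon E = hc/λ, so E = 4.504 × 10^-20 J.
Converting to meV: E = 281.1 meV ≈ 281 meV.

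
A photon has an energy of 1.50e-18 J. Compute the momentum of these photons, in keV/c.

9.36e-3 keV/c

Use c = 2.99792458e8 m/s, 1 eV = 1.602176634e-19 J.
For a photon p = E/c, so p = 5.003e-27 kg·m/s.
Converting to keV/c: p = 0.009362 keV/c ≈ 9.36e-3 keV/c.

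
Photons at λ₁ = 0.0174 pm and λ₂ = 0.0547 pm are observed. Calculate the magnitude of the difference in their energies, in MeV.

48.6 MeV

Using E = hc/λ: E₁ = 1.142 × 10^-11 J, E₂ = 3.632 × 10^-12 J.
|ΔE| = |1.142 × 10^-11 − 3.632 × 10^-12| = 7.78 × 10^-12 J = 48.6 MeV.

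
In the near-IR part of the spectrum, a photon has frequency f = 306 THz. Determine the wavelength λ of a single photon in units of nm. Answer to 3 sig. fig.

(c = 2.99792458 × 10^8 m/s.)
In SI units: f = 306 THz = 3.06 × 10^14 Hz.
The photon relation is λ = c/f, giving λ = 9.797 × 10^-7 m.
Converting to nm: λ = 979.7 nm ≈ 980 nm.

980 nm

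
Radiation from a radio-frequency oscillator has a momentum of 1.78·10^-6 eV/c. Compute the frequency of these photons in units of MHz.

(h = 6.62607015·10^-34 J·s, c = 2.99792458·10^8 m/s, 1 eV = 1.602176634·10^-19 J.)
First convert: p = 1.78·10^-6 eV/c = 9.5128·10^-34 kg·m/s.
The photon relation is f = pc/h, giving f = 4.304·10^8 Hz.
Converting to MHz: f = 430.4 MHz ≈ 430 MHz.

430 MHz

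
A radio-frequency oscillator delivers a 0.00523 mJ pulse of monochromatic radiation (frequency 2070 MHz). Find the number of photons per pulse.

3.81 × 10^18 photons

Per-photon energy: E = 1.372 × 10^-24 J (from frequency = 2070 MHz).
N = E_total / E_photon = 5.23 × 10^-6 J / 1.372 × 10^-24 J = 3.81 × 10^18.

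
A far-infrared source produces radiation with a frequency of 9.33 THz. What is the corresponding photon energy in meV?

38.6 meV

Use h = 6.62607015e-34 J·s, 1 eV = 1.602176634e-19 J.
Convert to SI: f = 9.33 THz = 9.33e12 Hz.
For a photon E = hf, so E = 6.182e-21 J.
Converting to meV: E = 38.59 meV ≈ 38.6 meV.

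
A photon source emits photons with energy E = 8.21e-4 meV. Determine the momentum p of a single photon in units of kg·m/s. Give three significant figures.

(c = 2.99792458e8 m/s, 1 eV = 1.602176634e-19 J.)
First convert: E = 8.21e-4 meV = 1.3154e-25 J.
The photon relation is p = E/c, giving p = 4.388e-34 kg·m/s.
So p ≈ 4.39e-34 kg·m/s.

4.39e-34 kg·m/s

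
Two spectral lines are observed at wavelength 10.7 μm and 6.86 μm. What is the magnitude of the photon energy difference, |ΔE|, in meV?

64.9 meV

Using E = hc/λ: E₁ = 1.856e-20 J, E₂ = 2.896e-20 J.
|ΔE| = |1.856e-20 − 2.896e-20| = 1.04e-20 J = 64.9 meV.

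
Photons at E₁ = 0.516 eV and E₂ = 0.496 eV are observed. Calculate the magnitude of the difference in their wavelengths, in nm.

96.9 nm

Using λ = hc/E: λ₁ = 2.403e-6 m, λ₂ = 2.500e-6 m.
|Δλ| = |2.403e-6 − 2.500e-6| = 9.69e-8 m = 96.9 nm.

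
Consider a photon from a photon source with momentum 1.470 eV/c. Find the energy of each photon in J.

Convert to SI: p = 1.470 eV/c = 7.8561e-28 kg·m/s.
The photon relation is E = pc, giving E = 2.355e-19 J.
So E ≈ 2.36e-19 J.

2.36e-19 J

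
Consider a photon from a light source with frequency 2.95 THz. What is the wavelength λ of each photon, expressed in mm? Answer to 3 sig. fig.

0.102 mm

In SI units: f = 2.95 THz = 2.95 × 10^12 Hz.
The photon relation is λ = c/f, giving λ = 1.016 × 10^-4 m.
Converting to mm: λ = 0.1016 mm ≈ 0.102 mm.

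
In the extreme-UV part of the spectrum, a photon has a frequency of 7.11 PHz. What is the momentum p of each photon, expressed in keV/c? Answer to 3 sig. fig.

0.0294 keV/c

Convert to SI: f = 7.11 PHz = 7.11 × 10^15 Hz.
The photon relation is p = hf/c, giving p = 1.571 × 10^-26 kg·m/s.
Converting to keV/c: p = 0.02940 keV/c ≈ 0.0294 keV/c.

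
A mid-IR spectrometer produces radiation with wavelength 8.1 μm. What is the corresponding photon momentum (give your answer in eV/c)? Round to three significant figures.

In SI units: λ = 8.1 μm = 8.1 × 10^-6 m.
Apply p = h/λ: p = 8.180 × 10^-29 kg·m/s.
Converting to eV/c: p = 0.1531 eV/c ≈ 0.153 eV/c.

0.153 eV/c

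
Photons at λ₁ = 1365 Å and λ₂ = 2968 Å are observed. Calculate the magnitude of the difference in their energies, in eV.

Using E = hc/λ: E₁ = 1.4553·10^-18 J, E₂ = 6.6929·10^-19 J.
|ΔE| = |1.4553·10^-18 − 6.6929·10^-19| = 7.86·10^-19 J = 4.91 eV.

4.91 eV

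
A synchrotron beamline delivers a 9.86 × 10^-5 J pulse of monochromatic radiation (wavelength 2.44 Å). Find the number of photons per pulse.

Per-photon energy: E = 8.141 × 10^-16 J (from wavelength = 2.44 Å).
N = E_total / E_photon = 9.86 × 10^-5 J / 8.141 × 10^-16 J = 1.21 × 10^11.

1.21 × 10^11 photons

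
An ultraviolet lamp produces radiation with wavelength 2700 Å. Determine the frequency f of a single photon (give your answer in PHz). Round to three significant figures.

Take c = 2.99792458e8 m/s.
In SI units: λ = 2700 Å = 2.7e-7 m.
Since f = c/λ for a photon, f = 1.110e15 Hz.
Converting to PHz: f = 1.110 PHz ≈ 1.11 PHz.

1.11 PHz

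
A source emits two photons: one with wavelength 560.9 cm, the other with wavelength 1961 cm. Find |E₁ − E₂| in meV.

Using E = hc/λ: E₁ = 3.5415 × 10^-26 J, E₂ = 1.0130 × 10^-26 J.
|ΔE| = |3.5415 × 10^-26 − 1.0130 × 10^-26| = 2.53 × 10^-26 J = 1.58 × 10^-4 meV.

1.58 × 10^-4 meV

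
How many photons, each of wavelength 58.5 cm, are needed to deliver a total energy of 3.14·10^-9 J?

9.25·10^15 photons

Per-photon energy: E = 3.396·10^-25 J (from wavelength = 58.5 cm).
N = E_total / E_photon = 3.14·10^-9 J / 3.396·10^-25 J = 9.25·10^15.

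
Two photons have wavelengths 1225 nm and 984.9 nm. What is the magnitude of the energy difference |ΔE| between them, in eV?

0.247 eV

Using E = hc/λ: E₁ = 1.6216 × 10^-19 J, E₂ = 2.0169 × 10^-19 J.
|ΔE| = |1.6216 × 10^-19 − 2.0169 × 10^-19| = 3.95 × 10^-20 J = 0.247 eV.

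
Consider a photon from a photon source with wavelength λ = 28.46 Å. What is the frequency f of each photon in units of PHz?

105 PHz

Take c = 2.99792458 × 10^8 m/s.
Convert to SI: λ = 28.46 Å = 2.846 × 10^-9 m.
Since f = c/λ for a photon, f = 1.053 × 10^17 Hz.
Converting to PHz: f = 105.3 PHz ≈ 105 PHz.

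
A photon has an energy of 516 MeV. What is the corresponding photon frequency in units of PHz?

1.25 × 10^8 PHz

(h = 6.62607015 × 10^-34 J·s, 1 eV = 1.602176634 × 10^-19 J.)
First convert: E = 516 MeV = 8.2672 × 10^-11 J.
Apply f = E/h: f = 1.248 × 10^23 Hz.
Converting to PHz: f = 1.248 × 10^8 PHz ≈ 1.25 × 10^8 PHz.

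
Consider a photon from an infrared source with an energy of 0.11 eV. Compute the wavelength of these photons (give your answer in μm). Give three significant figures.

Use h = 6.62607015 × 10^-34 J·s, c = 2.99792458 × 10^8 m/s, 1 eV = 1.602176634 × 10^-19 J.
First convert: E = 0.11 eV = 1.7624 × 10^-20 J.
Since λ = hc/E for a photon, λ = 1.127 × 10^-5 m.
Converting to μm: λ = 11.27 μm ≈ 11.3 μm.

11.3 μm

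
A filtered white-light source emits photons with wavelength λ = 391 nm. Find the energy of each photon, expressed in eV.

Convert to SI: λ = 391 nm = 3.91 × 10^-7 m.
Apply E = hc/λ: E = 5.080 × 10^-19 J.
Converting to eV: E = 3.171 eV ≈ 3.17 eV.

3.17 eV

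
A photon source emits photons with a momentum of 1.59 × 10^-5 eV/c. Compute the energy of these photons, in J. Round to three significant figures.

(c = 2.99792458 × 10^8 m/s, 1 eV = 1.602176634 × 10^-19 J.)
In SI units: p = 1.59 × 10^-5 eV/c = 8.4974 × 10^-33 kg·m/s.
For a photon E = pc, so E = 2.547 × 10^-24 J.
So E ≈ 2.55 × 10^-24 J.

2.55 × 10^-24 J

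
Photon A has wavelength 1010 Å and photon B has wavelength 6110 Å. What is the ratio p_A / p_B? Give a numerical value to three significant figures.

6.05

p_A = 6.560e-27 kg·m/s (from wavelength = 1010 Å, via p = h/λ).
p_B = 1.084e-27 kg·m/s (from wavelength = 6110 Å, via p = h/λ).
Ratio = 6.560e-27 / 1.084e-27 = 6.05.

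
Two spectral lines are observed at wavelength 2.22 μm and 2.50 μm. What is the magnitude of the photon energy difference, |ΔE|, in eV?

0.0626 eV

Using E = hc/λ: E₁ = 8.948e-20 J, E₂ = 7.946e-20 J.
|ΔE| = |8.948e-20 − 7.946e-20| = 1.00e-20 J = 0.0626 eV.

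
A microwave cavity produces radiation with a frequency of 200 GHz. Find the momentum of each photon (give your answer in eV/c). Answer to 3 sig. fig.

8.27e-4 eV/c

(h = 6.62607015e-34 J·s, c = 2.99792458e8 m/s, 1 eV = 1.602176634e-19 J.)
In SI units: f = 200 GHz = 2.0e11 Hz.
For a photon p = hf/c, so p = 4.420e-31 kg·m/s.
Converting to eV/c: p = 8.271e-4 eV/c ≈ 8.27e-4 eV/c.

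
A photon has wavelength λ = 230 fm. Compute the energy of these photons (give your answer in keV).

Take h = 6.62607015e-34 J·s, c = 2.99792458e8 m/s, 1 eV = 1.602176634e-19 J.
In SI units: λ = 230 fm = 2.30e-13 m.
For a photon E = hc/λ, so E = 8.637e-13 J.
Converting to keV: E = 5391 keV ≈ 5390 keV.

5390 keV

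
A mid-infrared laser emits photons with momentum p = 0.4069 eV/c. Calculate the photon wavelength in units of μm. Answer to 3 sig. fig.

3.05 μm

First convert: p = 0.4069 eV/c = 2.1746 × 10^-28 kg·m/s.
The photon relation is λ = h/p, giving λ = 3.047 × 10^-6 m.
Converting to μm: λ = 3.047 μm ≈ 3.05 μm.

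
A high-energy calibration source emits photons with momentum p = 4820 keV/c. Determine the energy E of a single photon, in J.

Take c = 2.99792458 × 10^8 m/s, 1 eV = 1.602176634 × 10^-19 J.
In SI units: p = 4820 keV/c = 2.5759 × 10^-21 kg·m/s.
Since E = pc for a photon, E = 7.722 × 10^-13 J.
So E ≈ 7.72 × 10^-13 J.

7.72 × 10^-13 J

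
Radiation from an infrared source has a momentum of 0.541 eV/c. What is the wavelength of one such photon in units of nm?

First convert: p = 0.541 eV/c = 2.8913 × 10^-28 kg·m/s.
The photon relation is λ = h/p, giving λ = 2.292 × 10^-6 m.
Converting to nm: λ = 2292 nm ≈ 2290 nm.

2290 nm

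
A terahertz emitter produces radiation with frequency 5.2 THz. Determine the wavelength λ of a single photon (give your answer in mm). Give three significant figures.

In SI units: f = 5.2 THz = 5.2e12 Hz.
Apply λ = c/f: λ = 5.765e-5 m.
Converting to mm: λ = 0.05765 mm ≈ 0.0577 mm.

0.0577 mm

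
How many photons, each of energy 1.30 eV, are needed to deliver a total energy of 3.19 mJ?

Per-photon energy: E = 2.083 × 10^-19 J (from energy = 1.30 eV).
N = E_total / E_photon = 0.00319 J / 2.083 × 10^-19 J = 1.53 × 10^16.

1.53 × 10^16 photons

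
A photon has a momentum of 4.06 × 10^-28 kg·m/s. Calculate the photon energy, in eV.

For a photon E = pc, so E = 1.217 × 10^-19 J.
Converting to eV: E = 0.7597 eV ≈ 0.760 eV.

0.760 eV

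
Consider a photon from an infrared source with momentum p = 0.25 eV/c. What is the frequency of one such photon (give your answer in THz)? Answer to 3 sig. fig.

Use h = 6.62607015 × 10^-34 J·s, c = 2.99792458 × 10^8 m/s, 1 eV = 1.602176634 × 10^-19 J.
Convert to SI: p = 0.25 eV/c = 1.3361 × 10^-28 kg·m/s.
The photon relation is f = pc/h, giving f = 6.045 × 10^13 Hz.
Converting to THz: f = 60.45 THz ≈ 60.4 THz.

60.4 THz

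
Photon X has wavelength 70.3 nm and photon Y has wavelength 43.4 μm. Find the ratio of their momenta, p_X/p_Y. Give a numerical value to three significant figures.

p_X = 9.425e-27 kg·m/s (from wavelength = 70.3 nm, via p = h/λ).
p_Y = 1.527e-29 kg·m/s (from wavelength = 43.4 μm, via p = h/λ).
Ratio = 9.425e-27 / 1.527e-29 = 617.

617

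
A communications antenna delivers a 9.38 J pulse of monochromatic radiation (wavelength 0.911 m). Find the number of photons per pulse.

4.30e25 photons

Per-photon energy: E = 2.181e-25 J (from wavelength = 0.911 m).
N = E_total / E_photon = 9.38 J / 2.181e-25 J = 4.30e25.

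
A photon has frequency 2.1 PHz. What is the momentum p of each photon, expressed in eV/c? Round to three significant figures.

8.68 eV/c

In SI units: f = 2.1 PHz = 2.1e15 Hz.
For a photon p = hf/c, so p = 4.641e-27 kg·m/s.
Converting to eV/c: p = 8.685 eV/c ≈ 8.68 eV/c.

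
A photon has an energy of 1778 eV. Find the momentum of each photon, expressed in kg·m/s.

9.50e-25 kg·m/s

Use c = 2.99792458e8 m/s, 1 eV = 1.602176634e-19 J.
In SI units: E = 1778 eV = 2.8487e-16 J.
For a photon p = E/c, so p = 9.502e-25 kg·m/s.
So p ≈ 9.50e-25 kg·m/s.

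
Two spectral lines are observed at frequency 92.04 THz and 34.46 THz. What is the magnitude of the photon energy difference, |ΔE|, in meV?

Using E = hf: E₁ = 6.0986 × 10^-20 J, E₂ = 2.2833 × 10^-20 J.
|ΔE| = |6.0986 × 10^-20 − 2.2833 × 10^-20| = 3.82 × 10^-20 J = 238 meV.

238 meV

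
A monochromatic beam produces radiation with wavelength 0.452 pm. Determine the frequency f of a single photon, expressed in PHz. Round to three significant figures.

In SI units: λ = 0.452 pm = 4.52 × 10^-13 m.
For a photon f = c/λ, so f = 6.633 × 10^20 Hz.
Converting to PHz: f = 663300 PHz ≈ 6.63 × 10^5 PHz.

6.63 × 10^5 PHz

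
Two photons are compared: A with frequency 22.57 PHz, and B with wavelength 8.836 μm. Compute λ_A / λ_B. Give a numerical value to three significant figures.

1.50 × 10^-3

λ_A = 1.328 × 10^-8 m (from frequency = 22.57 PHz, via λ = c/f).
λ_B = 8.836 × 10^-6 m (from wavelength = 8.836 μm, via λ given directly).
Ratio = 1.328 × 10^-8 / 8.836 × 10^-6 = 1.50 × 10^-3.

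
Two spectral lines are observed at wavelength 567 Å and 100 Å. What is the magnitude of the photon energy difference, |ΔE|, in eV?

Using E = hc/λ: E₁ = 3.503e-18 J, E₂ = 1.986e-17 J.
|ΔE| = |3.503e-18 − 1.986e-17| = 1.64e-17 J = 102 eV.

102 eV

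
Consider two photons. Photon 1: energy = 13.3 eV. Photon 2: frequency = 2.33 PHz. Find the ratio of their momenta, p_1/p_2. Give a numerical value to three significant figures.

p_1 = 7.108e-27 kg·m/s (from energy = 13.3 eV, via p = E/c).
p_2 = 5.150e-27 kg·m/s (from frequency = 2.33 PHz, via p = hf/c).
Ratio = 7.108e-27 / 5.150e-27 = 1.38.

1.38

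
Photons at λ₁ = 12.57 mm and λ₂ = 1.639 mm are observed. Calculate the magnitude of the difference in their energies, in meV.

0.658 meV

Using E = hc/λ: E₁ = 1.5803e-23 J, E₂ = 1.2120e-22 J.
|ΔE| = |1.5803e-23 − 1.2120e-22| = 1.05e-22 J = 0.658 meV.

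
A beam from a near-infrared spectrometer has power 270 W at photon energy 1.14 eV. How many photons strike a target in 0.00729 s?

Total energy: E_total = P·t = 270 × 0.00729 = 1.968 J.
Per-photon energy: E = 1.826e-19 J.
N = E_total / E_photon = 1.08e19.

1.08e19 photons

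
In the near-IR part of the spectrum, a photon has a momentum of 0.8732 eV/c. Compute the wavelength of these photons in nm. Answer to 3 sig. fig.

1420 nm

(h = 6.62607015e-34 J·s, c = 2.99792458e8 m/s, 1 eV = 1.602176634e-19 J.)
First convert: p = 0.8732 eV/c = 4.6666e-28 kg·m/s.
Since λ = h/p for a photon, λ = 1.420e-6 m.
Converting to nm: λ = 1420 nm ≈ 1420 nm.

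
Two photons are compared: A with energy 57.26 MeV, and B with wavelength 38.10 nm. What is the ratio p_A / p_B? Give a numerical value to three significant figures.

1.76·10^6

p_A = 3.060·10^-20 kg·m/s (from energy = 57.26 MeV, via p = E/c).
p_B = 1.739·10^-26 kg·m/s (from wavelength = 38.10 nm, via p = h/λ).
Ratio = 3.060·10^-20 / 1.739·10^-26 = 1.76·10^6.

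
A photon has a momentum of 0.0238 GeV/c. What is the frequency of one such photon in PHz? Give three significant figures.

5.75 × 10^6 PHz

Convert to SI: p = 0.0238 GeV/c = 1.2719 × 10^-20 kg·m/s.
Apply f = pc/h: f = 5.755 × 10^21 Hz.
Converting to PHz: f = 5.755 × 10^6 PHz ≈ 5.75 × 10^6 PHz.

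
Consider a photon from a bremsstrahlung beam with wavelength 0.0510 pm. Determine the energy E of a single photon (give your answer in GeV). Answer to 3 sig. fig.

Convert to SI: λ = 0.0510 pm = 5.10·10^-14 m.
The photon relation is E = hc/λ, giving E = 3.895·10^-12 J.
Converting to GeV: E = 0.02431 GeV ≈ 0.0243 GeV.

0.0243 GeV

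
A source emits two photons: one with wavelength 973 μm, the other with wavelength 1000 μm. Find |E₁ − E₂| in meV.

Using E = hc/λ: E₁ = 2.042e-22 J, E₂ = 1.986e-22 J.
|ΔE| = |2.042e-22 − 1.986e-22| = 5.51e-24 J = 0.0344 meV.

0.0344 meV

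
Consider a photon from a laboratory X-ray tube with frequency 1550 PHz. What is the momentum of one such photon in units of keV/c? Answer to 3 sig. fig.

Take h = 6.62607015e-34 J·s, c = 2.99792458e8 m/s, 1 eV = 1.602176634e-19 J.
Convert to SI: f = 1550 PHz = 1.55e18 Hz.
For a photon p = hf/c, so p = 3.426e-24 kg·m/s.
Converting to keV/c: p = 6.410 keV/c ≈ 6.41 keV/c.

6.41 keV/c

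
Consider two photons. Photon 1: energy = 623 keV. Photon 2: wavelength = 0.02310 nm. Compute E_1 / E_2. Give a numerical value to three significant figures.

11.6

E_1 = 9.982e-14 J (from energy = 623 keV, via E given directly).
E_2 = 8.599e-15 J (from wavelength = 0.02310 nm, via E = hc/λ).
Ratio = 9.982e-14 / 8.599e-15 = 11.6.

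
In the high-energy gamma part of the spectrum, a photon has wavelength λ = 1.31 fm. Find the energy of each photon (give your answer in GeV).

Convert to SI: λ = 1.31 fm = 1.31e-15 m.
Since E = hc/λ for a photon, E = 1.516e-10 J.
Converting to GeV: E = 0.9464 GeV ≈ 0.946 GeV.

0.946 GeV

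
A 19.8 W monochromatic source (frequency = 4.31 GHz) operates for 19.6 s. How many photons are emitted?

Total energy: E_total = P·t = 19.8 × 19.6 = 388.1 J.
Per-photon energy: E = 2.856e-24 J.
N = E_total / E_photon = 1.36e26.

1.36e26 photons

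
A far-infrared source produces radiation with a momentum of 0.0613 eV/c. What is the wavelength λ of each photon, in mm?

0.0202 mm

Convert to SI: p = 0.0613 eV/c = 3.2760 × 10^-29 kg·m/s.
The photon relation is λ = h/p, giving λ = 2.023 × 10^-5 m.
Converting to mm: λ = 0.02023 mm ≈ 0.0202 mm.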